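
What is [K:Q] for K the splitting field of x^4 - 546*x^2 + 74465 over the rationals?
[K:Q] = 4

f factors as (x^2 - 265)(x^2 - 281); the splitting field is K = Q(sqrt(265), sqrt(281)). Since 265, 281, and 74465 are all non-squares in Q, the three subfields Q(sqrt(265)), Q(sqrt(281)), Q(sqrt(74465)) are distinct degree-2 extensions, so [K:Q] = 4 (Klein four Galois group).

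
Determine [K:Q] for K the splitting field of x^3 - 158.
[K:Q] = 6

x^3 - 158 has one real root r = 158^(1/3) and two complex roots r*zeta_3, r*zeta_3^2 where zeta_3 = e^(2*pi*i/3). The splitting field is Q(r, zeta_3). [Q(r):Q] = 3 and [Q(zeta_3):Q] = 2 with gcd = 1, so [Q(r, zeta_3):Q] = 3 * 2 = 6.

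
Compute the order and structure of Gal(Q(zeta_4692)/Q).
|Gal(Q(zeta_4692)/Q)| = phi(4692) = 1408; group ≅ (Z/4692Z)^* ≅ Z/2Z × Z/2Z × Z/16Z × Z/22Z

The n-th cyclotomic polynomial Φ_4692(x) is the minimal polynomial of zeta_4692 over Q and has degree phi(4692) = 1408. So Q(zeta_4692) is a degree-1408 Galois extension with Galois group (Z/4692Z)^*. By CRT, (Z/4692Z)^* ≅ (Z/4Z)^* × (Z/3Z)^* × (Z/17Z)^* × (Z/23Z)^*. Each prime-power unit group is (Z/4Z)^* ≅ Z/2Z; (Z/3Z)^* ≅ Z/2Z; (Z/17Z)^* ≅ Z/16Z; (Z/23Z)^* ≅ Z/22Z. Hence Gal(Q(zeta_4692)/Q) ≅ Z/2Z × Z/2Z × Z/16Z × Z/22Z.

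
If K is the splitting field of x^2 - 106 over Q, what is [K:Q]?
[K:Q] = 2

The polynomial x^2 - 106 is irreducible over Q since 106 is not a perfect square. Its splitting field is Q(sqrt(106)), which has degree 2 over Q.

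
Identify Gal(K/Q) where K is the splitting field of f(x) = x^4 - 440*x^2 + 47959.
Gal(K/Q) = V_4 (Klein four-group, Z/2Z × Z/2Z)

f factors as (x^2 - 199)(x^2 - 241), so the splitting field is K = Q(sqrt(199), sqrt(241)). The elements 199, 241, 47959 are all non-squares in Q, so sqrt(199) and sqrt(241) generate independent quadratic extensions. Thus [K:Q] = 4 and Gal(K/Q) is generated by the two order-2 automorphisms sqrt(199) ↦ -sqrt(199) and sqrt(241) ↦ -sqrt(241), giving V_4.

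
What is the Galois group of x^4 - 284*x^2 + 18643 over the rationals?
Gal(K/Q) = V_4 (Klein four-group, Z/2Z × Z/2Z)

f factors as (x^2 - 103)(x^2 - 181), so the splitting field is K = Q(sqrt(103), sqrt(181)). The elements 103, 181, 18643 are all non-squares in Q, so sqrt(103) and sqrt(181) generate independent quadratic extensions. Thus [K:Q] = 4 and Gal(K/Q) is generated by the two order-2 automorphisms sqrt(103) ↦ -sqrt(103) and sqrt(181) ↦ -sqrt(181), giving V_4.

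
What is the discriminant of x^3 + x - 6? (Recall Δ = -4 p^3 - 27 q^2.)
Δ = -976

For a depressed cubic x^3 + p x + q the discriminant is Δ = -4 p^3 - 27 q^2 = -4*(1)^3 - 27*(-6)^2 = -4 - 972 = -976.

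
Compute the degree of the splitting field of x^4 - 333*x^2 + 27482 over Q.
[K:Q] = 4

f factors as (x^2 - 182)(x^2 - 151); the splitting field is K = Q(sqrt(182), sqrt(151)). Since 182, 151, and 27482 are all non-squares in Q, the three subfields Q(sqrt(182)), Q(sqrt(151)), Q(sqrt(27482)) are distinct degree-2 extensions, so [K:Q] = 4 (Klein four Galois group).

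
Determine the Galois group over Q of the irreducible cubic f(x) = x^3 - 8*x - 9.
Gal(K/Q) = S_3 (symmetric group of order 6)

Compute the discriminant of x^3 + (0)*x^2 + (-8)*x + (-9): Δ = -139. Since Δ is not a rational square, the Galois group is not contained in A_3; it must be the full S_3 (irreducibility of the cubic rules out anything smaller).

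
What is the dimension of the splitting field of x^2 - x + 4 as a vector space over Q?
[K:Q] = 2

The discriminant of x^2 + (-1)*x + (4) is b^2 - 4c = 1 - (16) = -15. Since -15 is not a perfect square in Q, the polynomial is irreducible over Q. Its two roots generate a degree-2 extension, so [K:Q] = 2.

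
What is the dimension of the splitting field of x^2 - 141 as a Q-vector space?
[K:Q] = 2

The polynomial x^2 - 141 is irreducible over Q since 141 is not a perfect square. Its splitting field is Q(sqrt(141)), which has degree 2 over Q.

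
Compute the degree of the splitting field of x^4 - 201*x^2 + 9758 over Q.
[K:Q] = 4

f factors as (x^2 - 119)(x^2 - 82); the splitting field is K = Q(sqrt(119), sqrt(82)). Since 119, 82, and 9758 are all non-squares in Q, the three subfields Q(sqrt(119)), Q(sqrt(82)), Q(sqrt(9758)) are distinct degree-2 extensions, so [K:Q] = 4 (Klein four Galois group).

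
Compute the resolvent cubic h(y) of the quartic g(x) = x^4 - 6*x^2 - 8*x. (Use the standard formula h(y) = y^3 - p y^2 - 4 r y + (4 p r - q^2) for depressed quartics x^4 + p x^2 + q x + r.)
h(y) = y^3 + 6*y^2 - 64

Identify coefficients: p = -6, q = -8, r = 0.
Plug into h(y) = y^3 - p y^2 - 4 r y + (4 p r - q^2):
  h(y) = y^3 - (-6) y^2 - 4*(0) y + (4*(-6)*(0) - (-8)^2)
       = y^3 + (6) y^2 + (0) y + (-64).
Simplifying: h(y) = y^3 + 6*y^2 - 64.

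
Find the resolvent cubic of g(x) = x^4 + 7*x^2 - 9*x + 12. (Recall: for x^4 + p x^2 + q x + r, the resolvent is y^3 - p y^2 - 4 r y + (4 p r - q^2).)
h(y) = y^3 - 7*y^2 - 48*y + 255

Identify coefficients: p = 7, q = -9, r = 12.
Plug into h(y) = y^3 - p y^2 - 4 r y + (4 p r - q^2):
  h(y) = y^3 - (7) y^2 - 4*(12) y + (4*(7)*(12) - (-9)^2)
       = y^3 + (-7) y^2 + (-48) y + (255).
Simplifying: h(y) = y^3 - 7*y^2 - 48*y + 255.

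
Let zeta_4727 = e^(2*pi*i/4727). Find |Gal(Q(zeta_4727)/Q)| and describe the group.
|Gal(Q(zeta_4727)/Q)| = phi(4727) = 4536; group ≅ (Z/4727Z)^* ≅ Z/28Z × Z/162Z

The n-th cyclotomic polynomial Φ_4727(x) is the minimal polynomial of zeta_4727 over Q and has degree phi(4727) = 4536. So Q(zeta_4727) is a degree-4536 Galois extension with Galois group (Z/4727Z)^*. By CRT, (Z/4727Z)^* ≅ (Z/29Z)^* × (Z/163Z)^*. Each prime-power unit group is (Z/29Z)^* ≅ Z/28Z; (Z/163Z)^* ≅ Z/162Z. Hence Gal(Q(zeta_4727)/Q) ≅ Z/28Z × Z/162Z.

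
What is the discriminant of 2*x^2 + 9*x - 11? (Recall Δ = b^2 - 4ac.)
Δ = 169

For a quadratic a x^2 + b x + c the discriminant is Δ = b^2 - 4ac = (9)^2 - 4*(2)*(-11) = 81 - (-88) = 169.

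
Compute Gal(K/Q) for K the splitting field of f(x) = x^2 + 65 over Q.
Gal(K/Q) = Z/2Z (cyclic of order 2)

x^2 + 65 is irreducible over Q since -65 is not a rational square. The splitting field Q(sqrt(-65)) has degree 2 over Q, and its unique nontrivial automorphism is sqrt(-65) ↦ -sqrt(-65). Hence Gal(Q(sqrt(-65))/Q) = Z/2Z.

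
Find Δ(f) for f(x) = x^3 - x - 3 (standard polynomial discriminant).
Δ = -239

For a depressed cubic x^3 + p x + q the discriminant is Δ = -4 p^3 - 27 q^2 = -4*(-1)^3 - 27*(-3)^2 = 4 - 243 = -239.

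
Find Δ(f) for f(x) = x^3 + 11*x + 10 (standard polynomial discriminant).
Δ = -8024

For a depressed cubic x^3 + p x + q the discriminant is Δ = -4 p^3 - 27 q^2 = -4*(11)^3 - 27*(10)^2 = -5324 - 2700 = -8024.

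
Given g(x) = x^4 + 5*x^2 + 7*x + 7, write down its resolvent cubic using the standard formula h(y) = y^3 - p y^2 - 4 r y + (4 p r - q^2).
h(y) = y^3 - 5*y^2 - 28*y + 91

Identify coefficients: p = 5, q = 7, r = 7.
Plug into h(y) = y^3 - p y^2 - 4 r y + (4 p r - q^2):
  h(y) = y^3 - (5) y^2 - 4*(7) y + (4*(5)*(7) - (7)^2)
       = y^3 + (-5) y^2 + (-28) y + (91).
Simplifying: h(y) = y^3 - 5*y^2 - 28*y + 91.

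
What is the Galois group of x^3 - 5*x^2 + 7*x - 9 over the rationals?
Gal(K/Q) = S_3 (symmetric group of order 6)

Compute the discriminant of x^3 + (-5)*x^2 + (7)*x + (-9): Δ = -1164. Since Δ is not a rational square, the Galois group is not contained in A_3; it must be the full S_3 (irreducibility of the cubic rules out anything smaller).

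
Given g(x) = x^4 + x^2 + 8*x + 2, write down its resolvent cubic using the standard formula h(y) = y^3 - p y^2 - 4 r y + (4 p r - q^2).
h(y) = y^3 - y^2 - 8*y - 56

Identify coefficients: p = 1, q = 8, r = 2.
Plug into h(y) = y^3 - p y^2 - 4 r y + (4 p r - q^2):
  h(y) = y^3 - (1) y^2 - 4*(2) y + (4*(1)*(2) - (8)^2)
       = y^3 + (-1) y^2 + (-8) y + (-56).
Simplifying: h(y) = y^3 - y^2 - 8*y - 56.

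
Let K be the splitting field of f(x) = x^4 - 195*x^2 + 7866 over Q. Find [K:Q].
[K:Q] = 4

f factors as (x^2 - 57)(x^2 - 138); the splitting field is K = Q(sqrt(57), sqrt(138)). Since 57, 138, and 7866 are all non-squares in Q, the three subfields Q(sqrt(57)), Q(sqrt(138)), Q(sqrt(7866)) are distinct degree-2 extensions, so [K:Q] = 4 (Klein four Galois group).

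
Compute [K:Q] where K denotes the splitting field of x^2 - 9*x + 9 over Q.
[K:Q] = 2

The discriminant of x^2 + (-9)*x + (9) is b^2 - 4c = 81 - (36) = 45. Since 45 is not a perfect square in Q, the polynomial is irreducible over Q. Its two roots generate a degree-2 extension, so [K:Q] = 2.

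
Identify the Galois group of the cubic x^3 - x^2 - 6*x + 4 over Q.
Gal(K/Q) = S_3 (symmetric group of order 6)

Compute the discriminant of x^3 + (-1)*x^2 + (-6)*x + (4): Δ = 916. Since Δ is not a rational square, the Galois group is not contained in A_3; it must be the full S_3 (irreducibility of the cubic rules out anything smaller).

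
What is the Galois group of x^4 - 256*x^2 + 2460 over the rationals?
Gal(K/Q) = V_4 (Klein four-group, Z/2Z × Z/2Z)

f factors as (x^2 - 10)(x^2 - 246), so the splitting field is K = Q(sqrt(10), sqrt(246)). The elements 10, 246, 2460 are all non-squares in Q, so sqrt(10) and sqrt(246) generate independent quadratic extensions. Thus [K:Q] = 4 and Gal(K/Q) is generated by the two order-2 automorphisms sqrt(10) ↦ -sqrt(10) and sqrt(246) ↦ -sqrt(246), giving V_4.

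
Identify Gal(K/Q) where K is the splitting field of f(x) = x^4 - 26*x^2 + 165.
Gal(K/Q) = V_4 (Klein four-group, Z/2Z × Z/2Z)

f factors as (x^2 - 11)(x^2 - 15), so the splitting field is K = Q(sqrt(11), sqrt(15)). The elements 11, 15, 165 are all non-squares in Q, so sqrt(11) and sqrt(15) generate independent quadratic extensions. Thus [K:Q] = 4 and Gal(K/Q) is generated by the two order-2 automorphisms sqrt(11) ↦ -sqrt(11) and sqrt(15) ↦ -sqrt(15), giving V_4.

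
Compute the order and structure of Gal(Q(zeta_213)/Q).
|Gal(Q(zeta_213)/Q)| = phi(213) = 140; group ≅ (Z/213Z)^* ≅ Z/2Z × Z/70Z

The n-th cyclotomic polynomial Φ_213(x) is the minimal polynomial of zeta_213 over Q and has degree phi(213) = 140. So Q(zeta_213) is a degree-140 Galois extension with Galois group (Z/213Z)^*. By CRT, (Z/213Z)^* ≅ (Z/3Z)^* × (Z/71Z)^*. Each prime-power unit group is (Z/3Z)^* ≅ Z/2Z; (Z/71Z)^* ≅ Z/70Z. Hence Gal(Q(zeta_213)/Q) ≅ Z/2Z × Z/70Z.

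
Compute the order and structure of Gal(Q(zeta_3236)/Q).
|Gal(Q(zeta_3236)/Q)| = phi(3236) = 1616; group ≅ (Z/3236Z)^* ≅ Z/2Z × Z/808Z

The n-th cyclotomic polynomial Φ_3236(x) is the minimal polynomial of zeta_3236 over Q and has degree phi(3236) = 1616. So Q(zeta_3236) is a degree-1616 Galois extension with Galois group (Z/3236Z)^*. By CRT, (Z/3236Z)^* ≅ (Z/4Z)^* × (Z/809Z)^*. Each prime-power unit group is (Z/4Z)^* ≅ Z/2Z; (Z/809Z)^* ≅ Z/808Z. Hence Gal(Q(zeta_3236)/Q) ≅ Z/2Z × Z/808Z.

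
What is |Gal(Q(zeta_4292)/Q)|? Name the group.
|Gal(Q(zeta_4292)/Q)| = phi(4292) = 2016; group ≅ (Z/4292Z)^* ≅ Z/2Z × Z/28Z × Z/36Z

The n-th cyclotomic polynomial Φ_4292(x) is the minimal polynomial of zeta_4292 over Q and has degree phi(4292) = 2016. So Q(zeta_4292) is a degree-2016 Galois extension with Galois group (Z/4292Z)^*. By CRT, (Z/4292Z)^* ≅ (Z/4Z)^* × (Z/29Z)^* × (Z/37Z)^*. Each prime-power unit group is (Z/4Z)^* ≅ Z/2Z; (Z/29Z)^* ≅ Z/28Z; (Z/37Z)^* ≅ Z/36Z. Hence Gal(Q(zeta_4292)/Q) ≅ Z/2Z × Z/28Z × Z/36Z.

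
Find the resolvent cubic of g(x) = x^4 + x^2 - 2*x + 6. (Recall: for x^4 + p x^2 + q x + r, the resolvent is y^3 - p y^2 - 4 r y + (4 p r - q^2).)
h(y) = y^3 - y^2 - 24*y + 20

Identify coefficients: p = 1, q = -2, r = 6.
Plug into h(y) = y^3 - p y^2 - 4 r y + (4 p r - q^2):
  h(y) = y^3 - (1) y^2 - 4*(6) y + (4*(1)*(6) - (-2)^2)
       = y^3 + (-1) y^2 + (-24) y + (20).
Simplifying: h(y) = y^3 - y^2 - 24*y + 20.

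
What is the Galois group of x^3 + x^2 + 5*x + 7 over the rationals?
Gal(K/Q) = S_3 (symmetric group of order 6)

Compute the discriminant of x^3 + (1)*x^2 + (5)*x + (7): Δ = -1196. Since Δ is not a rational square, the Galois group is not contained in A_3; it must be the full S_3 (irreducibility of the cubic rules out anything smaller).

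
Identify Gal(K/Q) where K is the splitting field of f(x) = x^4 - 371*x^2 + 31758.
Gal(K/Q) = V_4 (Klein four-group, Z/2Z × Z/2Z)

f factors as (x^2 - 237)(x^2 - 134), so the splitting field is K = Q(sqrt(237), sqrt(134)). The elements 237, 134, 31758 are all non-squares in Q, so sqrt(237) and sqrt(134) generate independent quadratic extensions. Thus [K:Q] = 4 and Gal(K/Q) is generated by the two order-2 automorphisms sqrt(237) ↦ -sqrt(237) and sqrt(134) ↦ -sqrt(134), giving V_4.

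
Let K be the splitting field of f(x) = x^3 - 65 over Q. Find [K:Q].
[K:Q] = 6

x^3 - 65 has one real root r = 65^(1/3) and two complex roots r*zeta_3, r*zeta_3^2 where zeta_3 = e^(2*pi*i/3). The splitting field is Q(r, zeta_3). [Q(r):Q] = 3 and [Q(zeta_3):Q] = 2 with gcd = 1, so [Q(r, zeta_3):Q] = 3 * 2 = 6.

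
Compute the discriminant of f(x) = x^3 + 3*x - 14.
Δ = -5400

For a depressed cubic x^3 + p x + q the discriminant is Δ = -4 p^3 - 27 q^2 = -4*(3)^3 - 27*(-14)^2 = -108 - 5292 = -5400.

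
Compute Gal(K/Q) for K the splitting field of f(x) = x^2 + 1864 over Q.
Gal(K/Q) = Z/2Z (cyclic of order 2)

x^2 + 1864 is irreducible over Q since -1864 is not a rational square. The splitting field Q(sqrt(-1864)) has degree 2 over Q, and its unique nontrivial automorphism is sqrt(-1864) ↦ -sqrt(-1864). Hence Gal(Q(sqrt(-1864))/Q) = Z/2Z.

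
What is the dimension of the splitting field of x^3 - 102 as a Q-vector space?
[K:Q] = 6

x^3 - 102 has one real root r = 102^(1/3) and two complex roots r*zeta_3, r*zeta_3^2 where zeta_3 = e^(2*pi*i/3). The splitting field is Q(r, zeta_3). [Q(r):Q] = 3 and [Q(zeta_3):Q] = 2 with gcd = 1, so [Q(r, zeta_3):Q] = 3 * 2 = 6.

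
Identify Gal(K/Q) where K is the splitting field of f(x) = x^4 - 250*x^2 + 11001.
Gal(K/Q) = V_4 (Klein four-group, Z/2Z × Z/2Z)

f factors as (x^2 - 193)(x^2 - 57), so the splitting field is K = Q(sqrt(193), sqrt(57)). The elements 193, 57, 11001 are all non-squares in Q, so sqrt(193) and sqrt(57) generate independent quadratic extensions. Thus [K:Q] = 4 and Gal(K/Q) is generated by the two order-2 automorphisms sqrt(193) ↦ -sqrt(193) and sqrt(57) ↦ -sqrt(57), giving V_4.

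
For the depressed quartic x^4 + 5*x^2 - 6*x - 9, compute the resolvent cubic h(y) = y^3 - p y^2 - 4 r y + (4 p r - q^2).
h(y) = y^3 - 5*y^2 + 36*y - 216

Identify coefficients: p = 5, q = -6, r = -9.
Plug into h(y) = y^3 - p y^2 - 4 r y + (4 p r - q^2):
  h(y) = y^3 - (5) y^2 - 4*(-9) y + (4*(5)*(-9) - (-6)^2)
       = y^3 + (-5) y^2 + (36) y + (-216).
Simplifying: h(y) = y^3 - 5*y^2 + 36*y - 216.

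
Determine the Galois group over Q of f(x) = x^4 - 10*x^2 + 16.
Gal(K/Q) = Z/2Z (cyclic of order 2)

f factors as (x^2 - 8)(x^2 - 2), so the splitting field is K = Q(sqrt(8), sqrt(2)). The squarefree part of 8 is 2 and the squarefree part of 2 is also 2, so sqrt(8) and sqrt(2) are both rational multiples of sqrt(2). Hence Q(sqrt(8)) = Q(sqrt(2)) = Q(sqrt(2)), and the splitting field collapses to a single degree-2 extension with Galois group Z/2Z.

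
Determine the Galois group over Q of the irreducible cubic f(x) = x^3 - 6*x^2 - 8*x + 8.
Gal(K/Q) = S_3 (symmetric group of order 6)

Compute the discriminant of x^3 + (-6)*x^2 + (-8)*x + (8): Δ = 16448. Since Δ is not a rational square, the Galois group is not contained in A_3; it must be the full S_3 (irreducibility of the cubic rules out anything smaller).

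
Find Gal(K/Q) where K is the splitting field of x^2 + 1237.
Gal(K/Q) = Z/2Z (cyclic of order 2)

x^2 + 1237 is irreducible over Q since -1237 is not a rational square. The splitting field Q(sqrt(-1237)) has degree 2 over Q, and its unique nontrivial automorphism is sqrt(-1237) ↦ -sqrt(-1237). Hence Gal(Q(sqrt(-1237))/Q) = Z/2Z.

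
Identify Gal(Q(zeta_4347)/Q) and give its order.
|Gal(Q(zeta_4347)/Q)| = phi(4347) = 2376; group ≅ (Z/4347Z)^* ≅ Z/6Z × Z/18Z × Z/22Z

The n-th cyclotomic polynomial Φ_4347(x) is the minimal polynomial of zeta_4347 over Q and has degree phi(4347) = 2376. So Q(zeta_4347) is a degree-2376 Galois extension with Galois group (Z/4347Z)^*. By CRT, (Z/4347Z)^* ≅ (Z/27Z)^* × (Z/7Z)^* × (Z/23Z)^*. Each prime-power unit group is (Z/27Z)^* ≅ Z/18Z; (Z/7Z)^* ≅ Z/6Z; (Z/23Z)^* ≅ Z/22Z. Hence Gal(Q(zeta_4347)/Q) ≅ Z/6Z × Z/18Z × Z/22Z.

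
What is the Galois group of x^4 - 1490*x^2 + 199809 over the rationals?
Gal(K/Q) = Z/2Z (cyclic of order 2)

f factors as (x^2 - 1341)(x^2 - 149), so the splitting field is K = Q(sqrt(1341), sqrt(149)). The squarefree part of 1341 is 149 and the squarefree part of 149 is also 149, so sqrt(1341) and sqrt(149) are both rational multiples of sqrt(149). Hence Q(sqrt(1341)) = Q(sqrt(149)) = Q(sqrt(149)), and the splitting field collapses to a single degree-2 extension with Galois group Z/2Z.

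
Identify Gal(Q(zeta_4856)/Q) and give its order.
|Gal(Q(zeta_4856)/Q)| = phi(4856) = 2424; group ≅ (Z/4856Z)^* ≅ Z/2Z × Z/2Z × Z/606Z

The n-th cyclotomic polynomial Φ_4856(x) is the minimal polynomial of zeta_4856 over Q and has degree phi(4856) = 2424. So Q(zeta_4856) is a degree-2424 Galois extension with Galois group (Z/4856Z)^*. By CRT, (Z/4856Z)^* ≅ (Z/8Z)^* × (Z/607Z)^*. Each prime-power unit group is (Z/8Z)^* ≅ Z/2Z × Z/2Z; (Z/607Z)^* ≅ Z/606Z. Hence Gal(Q(zeta_4856)/Q) ≅ Z/2Z × Z/2Z × Z/606Z.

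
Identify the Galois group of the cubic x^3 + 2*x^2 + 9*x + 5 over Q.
Gal(K/Q) = S_3 (symmetric group of order 6)

Compute the discriminant of x^3 + (2)*x^2 + (9)*x + (5): Δ = -1807. Since Δ is not a rational square, the Galois group is not contained in A_3; it must be the full S_3 (irreducibility of the cubic rules out anything smaller).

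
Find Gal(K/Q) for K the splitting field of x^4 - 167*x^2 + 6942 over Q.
Gal(K/Q) = V_4 (Klein four-group, Z/2Z × Z/2Z)

f factors as (x^2 - 78)(x^2 - 89), so the splitting field is K = Q(sqrt(78), sqrt(89)). The elements 78, 89, 6942 are all non-squares in Q, so sqrt(78) and sqrt(89) generate independent quadratic extensions. Thus [K:Q] = 4 and Gal(K/Q) is generated by the two order-2 automorphisms sqrt(78) ↦ -sqrt(78) and sqrt(89) ↦ -sqrt(89), giving V_4.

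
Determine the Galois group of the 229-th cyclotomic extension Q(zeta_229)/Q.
|Gal(Q(zeta_229)/Q)| = phi(229) = 228; group ≅ (Z/229Z)^* ≅ Z/228Z

The n-th cyclotomic polynomial Φ_229(x) is the minimal polynomial of zeta_229 over Q and has degree phi(229) = 228. So Q(zeta_229) is a degree-228 Galois extension with Galois group (Z/229Z)^*. (Z/229Z)^* is cyclic since 229 is an odd prime power (or 4). Hence Gal(Q(zeta_229)/Q) ≅ Z/228Z.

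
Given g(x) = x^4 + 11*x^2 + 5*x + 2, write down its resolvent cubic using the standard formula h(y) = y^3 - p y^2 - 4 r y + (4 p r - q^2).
h(y) = y^3 - 11*y^2 - 8*y + 63

Identify coefficients: p = 11, q = 5, r = 2.
Plug into h(y) = y^3 - p y^2 - 4 r y + (4 p r - q^2):
  h(y) = y^3 - (11) y^2 - 4*(2) y + (4*(11)*(2) - (5)^2)
       = y^3 + (-11) y^2 + (-8) y + (63).
Simplifying: h(y) = y^3 - 11*y^2 - 8*y + 63.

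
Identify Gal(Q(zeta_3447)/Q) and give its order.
|Gal(Q(zeta_3447)/Q)| = phi(3447) = 2292; group ≅ (Z/3447Z)^* ≅ Z/6Z × Z/382Z

The n-th cyclotomic polynomial Φ_3447(x) is the minimal polynomial of zeta_3447 over Q and has degree phi(3447) = 2292. So Q(zeta_3447) is a degree-2292 Galois extension with Galois group (Z/3447Z)^*. By CRT, (Z/3447Z)^* ≅ (Z/9Z)^* × (Z/383Z)^*. Each prime-power unit group is (Z/9Z)^* ≅ Z/6Z; (Z/383Z)^* ≅ Z/382Z. Hence Gal(Q(zeta_3447)/Q) ≅ Z/6Z × Z/382Z.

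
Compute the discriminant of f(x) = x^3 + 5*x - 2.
Δ = -608

For x^3 + a x^2 + b x + c the discriminant is Δ = 18 a b c - 4 a^3 c + a^2 b^2 - 4 b^3 - 27 c^2.
Plug a = 0, b = 5, c = -2:
  18*(0)*(5)*(-2) - 4*(0)^3*(-2) + (0)^2*(5)^2 - 4*(5)^3 - 27*(-2)^2
  = 0 + (0) + 0 + (-500) + (-108)
  = -608.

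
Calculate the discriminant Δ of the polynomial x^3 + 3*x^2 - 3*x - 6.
Δ = 837

For x^3 + a x^2 + b x + c the discriminant is Δ = 18 a b c - 4 a^3 c + a^2 b^2 - 4 b^3 - 27 c^2.
Plug a = 3, b = -3, c = -6:
  18*(3)*(-3)*(-6) - 4*(3)^3*(-6) + (3)^2*(-3)^2 - 4*(-3)^3 - 27*(-6)^2
  = 972 + (648) + 81 + (108) + (-972)
  = 837.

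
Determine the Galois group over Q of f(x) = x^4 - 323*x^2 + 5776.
Gal(K/Q) = Z/2Z (cyclic of order 2)

f factors as (x^2 - 304)(x^2 - 19), so the splitting field is K = Q(sqrt(304), sqrt(19)). The squarefree part of 304 is 19 and the squarefree part of 19 is also 19, so sqrt(304) and sqrt(19) are both rational multiples of sqrt(19). Hence Q(sqrt(304)) = Q(sqrt(19)) = Q(sqrt(19)), and the splitting field collapses to a single degree-2 extension with Galois group Z/2Z.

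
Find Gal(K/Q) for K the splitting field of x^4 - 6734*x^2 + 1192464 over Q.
Gal(K/Q) = Z/2Z (cyclic of order 2)

f factors as (x^2 - 182)(x^2 - 6552), so the splitting field is K = Q(sqrt(182), sqrt(6552)). The squarefree part of 182 is 182 and the squarefree part of 6552 is also 182, so sqrt(182) and sqrt(6552) are both rational multiples of sqrt(182). Hence Q(sqrt(182)) = Q(sqrt(6552)) = Q(sqrt(182)), and the splitting field collapses to a single degree-2 extension with Galois group Z/2Z.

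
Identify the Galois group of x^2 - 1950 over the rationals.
Gal(K/Q) = Z/2Z (cyclic of order 2)

x^2 - 1950 is irreducible over Q since 1950 is not a rational square. The splitting field Q(sqrt(1950)) has degree 2 over Q, and its unique nontrivial automorphism is sqrt(1950) ↦ -sqrt(1950). Hence Gal(Q(sqrt(1950))/Q) = Z/2Z.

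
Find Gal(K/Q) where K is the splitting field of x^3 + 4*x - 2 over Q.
Gal(K/Q) = S_3 (symmetric group of order 6)

Compute the discriminant of x^3 + (0)*x^2 + (4)*x + (-2): Δ = -364. Since Δ is not a rational square, the Galois group is not contained in A_3; it must be the full S_3 (irreducibility of the cubic rules out anything smaller).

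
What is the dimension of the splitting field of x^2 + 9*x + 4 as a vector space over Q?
[K:Q] = 2

The discriminant of x^2 + (9)*x + (4) is b^2 - 4c = 81 - (16) = 65. Since 65 is not a perfect square in Q, the polynomial is irreducible over Q. Its two roots generate a degree-2 extension, so [K:Q] = 2.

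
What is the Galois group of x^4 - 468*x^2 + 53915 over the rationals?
Gal(K/Q) = V_4 (Klein four-group, Z/2Z × Z/2Z)

f factors as (x^2 - 263)(x^2 - 205), so the splitting field is K = Q(sqrt(263), sqrt(205)). The elements 263, 205, 53915 are all non-squares in Q, so sqrt(263) and sqrt(205) generate independent quadratic extensions. Thus [K:Q] = 4 and Gal(K/Q) is generated by the two order-2 automorphisms sqrt(263) ↦ -sqrt(263) and sqrt(205) ↦ -sqrt(205), giving V_4.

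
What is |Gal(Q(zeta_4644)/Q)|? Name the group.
|Gal(Q(zeta_4644)/Q)| = phi(4644) = 1512; group ≅ (Z/4644Z)^* ≅ Z/2Z × Z/18Z × Z/42Z

The n-th cyclotomic polynomial Φ_4644(x) is the minimal polynomial of zeta_4644 over Q and has degree phi(4644) = 1512. So Q(zeta_4644) is a degree-1512 Galois extension with Galois group (Z/4644Z)^*. By CRT, (Z/4644Z)^* ≅ (Z/4Z)^* × (Z/27Z)^* × (Z/43Z)^*. Each prime-power unit group is (Z/4Z)^* ≅ Z/2Z; (Z/27Z)^* ≅ Z/18Z; (Z/43Z)^* ≅ Z/42Z. Hence Gal(Q(zeta_4644)/Q) ≅ Z/2Z × Z/18Z × Z/42Z.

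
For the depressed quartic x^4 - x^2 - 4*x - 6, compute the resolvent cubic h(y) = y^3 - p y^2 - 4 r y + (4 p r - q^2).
h(y) = y^3 + y^2 + 24*y + 8

Identify coefficients: p = -1, q = -4, r = -6.
Plug into h(y) = y^3 - p y^2 - 4 r y + (4 p r - q^2):
  h(y) = y^3 - (-1) y^2 - 4*(-6) y + (4*(-1)*(-6) - (-4)^2)
       = y^3 + (1) y^2 + (24) y + (8).
Simplifying: h(y) = y^3 + y^2 + 24*y + 8.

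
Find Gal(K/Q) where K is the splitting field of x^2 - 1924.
Gal(K/Q) = Z/2Z (cyclic of order 2)

x^2 - 1924 is irreducible over Q since 1924 is not a rational square. The splitting field Q(sqrt(1924)) has degree 2 over Q, and its unique nontrivial automorphism is sqrt(1924) ↦ -sqrt(1924). Hence Gal(Q(sqrt(1924))/Q) = Z/2Z.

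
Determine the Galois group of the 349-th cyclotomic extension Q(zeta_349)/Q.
|Gal(Q(zeta_349)/Q)| = phi(349) = 348; group ≅ (Z/349Z)^* ≅ Z/348Z

The n-th cyclotomic polynomial Φ_349(x) is the minimal polynomial of zeta_349 over Q and has degree phi(349) = 348. So Q(zeta_349) is a degree-348 Galois extension with Galois group (Z/349Z)^*. (Z/349Z)^* is cyclic since 349 is an odd prime power (or 4). Hence Gal(Q(zeta_349)/Q) ≅ Z/348Z.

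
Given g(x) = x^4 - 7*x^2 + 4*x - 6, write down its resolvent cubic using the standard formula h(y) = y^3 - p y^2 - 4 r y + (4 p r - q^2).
h(y) = y^3 + 7*y^2 + 24*y + 152

Identify coefficients: p = -7, q = 4, r = -6.
Plug into h(y) = y^3 - p y^2 - 4 r y + (4 p r - q^2):
  h(y) = y^3 - (-7) y^2 - 4*(-6) y + (4*(-7)*(-6) - (4)^2)
       = y^3 + (7) y^2 + (24) y + (152).
Simplifying: h(y) = y^3 + 7*y^2 + 24*y + 152.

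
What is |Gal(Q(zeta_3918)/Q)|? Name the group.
|Gal(Q(zeta_3918)/Q)| = phi(3918) = 1304; group ≅ (Z/3918Z)^* ≅ Z/2Z × Z/652Z

The n-th cyclotomic polynomial Φ_3918(x) is the minimal polynomial of zeta_3918 over Q and has degree phi(3918) = 1304. So Q(zeta_3918) is a degree-1304 Galois extension with Galois group (Z/3918Z)^*. By CRT, (Z/3918Z)^* ≅ (Z/2Z)^* × (Z/3Z)^* × (Z/653Z)^*. Each prime-power unit group is (Z/2Z)^* ≅ trivial group (order 1); (Z/3Z)^* ≅ Z/2Z; (Z/653Z)^* ≅ Z/652Z. Hence Gal(Q(zeta_3918)/Q) ≅ Z/2Z × Z/652Z.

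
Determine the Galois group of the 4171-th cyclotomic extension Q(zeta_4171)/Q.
|Gal(Q(zeta_4171)/Q)| = phi(4171) = 4032; group ≅ (Z/4171Z)^* ≅ Z/42Z × Z/96Z

The n-th cyclotomic polynomial Φ_4171(x) is the minimal polynomial of zeta_4171 over Q and has degree phi(4171) = 4032. So Q(zeta_4171) is a degree-4032 Galois extension with Galois group (Z/4171Z)^*. By CRT, (Z/4171Z)^* ≅ (Z/43Z)^* × (Z/97Z)^*. Each prime-power unit group is (Z/43Z)^* ≅ Z/42Z; (Z/97Z)^* ≅ Z/96Z. Hence Gal(Q(zeta_4171)/Q) ≅ Z/42Z × Z/96Z.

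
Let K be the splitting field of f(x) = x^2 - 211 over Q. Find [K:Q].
[K:Q] = 2

The polynomial x^2 - 211 is irreducible over Q since 211 is not a perfect square. Its splitting field is Q(sqrt(211)), which has degree 2 over Q.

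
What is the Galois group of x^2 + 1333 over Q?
Gal(K/Q) = Z/2Z (cyclic of order 2)

x^2 + 1333 is irreducible over Q since -1333 is not a rational square. The splitting field Q(sqrt(-1333)) has degree 2 over Q, and its unique nontrivial automorphism is sqrt(-1333) ↦ -sqrt(-1333). Hence Gal(Q(sqrt(-1333))/Q) = Z/2Z.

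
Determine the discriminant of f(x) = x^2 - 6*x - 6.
Δ = 60

For a quadratic a x^2 + b x + c the discriminant is Δ = b^2 - 4ac = (-6)^2 - 4*(1)*(-6) = 36 - (-24) = 60.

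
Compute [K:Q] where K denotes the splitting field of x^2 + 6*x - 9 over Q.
[K:Q] = 2

The discriminant of x^2 + (6)*x + (-9) is b^2 - 4c = 36 - (-36) = 72. Since 72 is not a perfect square in Q, the polynomial is irreducible over Q. Its two roots generate a degree-2 extension, so [K:Q] = 2.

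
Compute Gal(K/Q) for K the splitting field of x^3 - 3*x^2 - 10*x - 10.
Gal(K/Q) = S_3 (symmetric group of order 6)

Compute the discriminant of x^3 + (-3)*x^2 + (-10)*x + (-10): Δ = -4280. Since Δ is not a rational square, the Galois group is not contained in A_3; it must be the full S_3 (irreducibility of the cubic rules out anything smaller).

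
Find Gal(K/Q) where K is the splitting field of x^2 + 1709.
Gal(K/Q) = Z/2Z (cyclic of order 2)

x^2 + 1709 is irreducible over Q since -1709 is not a rational square. The splitting field Q(sqrt(-1709)) has degree 2 over Q, and its unique nontrivial automorphism is sqrt(-1709) ↦ -sqrt(-1709). Hence Gal(Q(sqrt(-1709))/Q) = Z/2Z.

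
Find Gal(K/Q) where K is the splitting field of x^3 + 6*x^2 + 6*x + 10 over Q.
Gal(K/Q) = S_3 (symmetric group of order 6)

Compute the discriminant of x^3 + (6)*x^2 + (6)*x + (10): Δ = -4428. Since Δ is not a rational square, the Galois group is not contained in A_3; it must be the full S_3 (irreducibility of the cubic rules out anything smaller).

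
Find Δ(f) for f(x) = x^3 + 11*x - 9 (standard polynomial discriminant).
Δ = -7511

For a depressed cubic x^3 + p x + q the discriminant is Δ = -4 p^3 - 27 q^2 = -4*(11)^3 - 27*(-9)^2 = -5324 - 2187 = -7511.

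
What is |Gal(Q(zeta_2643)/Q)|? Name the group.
|Gal(Q(zeta_2643)/Q)| = phi(2643) = 1760; group ≅ (Z/2643Z)^* ≅ Z/2Z × Z/880Z

The n-th cyclotomic polynomial Φ_2643(x) is the minimal polynomial of zeta_2643 over Q and has degree phi(2643) = 1760. So Q(zeta_2643) is a degree-1760 Galois extension with Galois group (Z/2643Z)^*. By CRT, (Z/2643Z)^* ≅ (Z/3Z)^* × (Z/881Z)^*. Each prime-power unit group is (Z/3Z)^* ≅ Z/2Z; (Z/881Z)^* ≅ Z/880Z. Hence Gal(Q(zeta_2643)/Q) ≅ Z/2Z × Z/880Z.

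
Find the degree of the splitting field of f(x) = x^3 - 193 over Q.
[K:Q] = 6

x^3 - 193 has one real root r = 193^(1/3) and two complex roots r*zeta_3, r*zeta_3^2 where zeta_3 = e^(2*pi*i/3). The splitting field is Q(r, zeta_3). [Q(r):Q] = 3 and [Q(zeta_3):Q] = 2 with gcd = 1, so [Q(r, zeta_3):Q] = 3 * 2 = 6.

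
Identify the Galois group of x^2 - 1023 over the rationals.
Gal(K/Q) = Z/2Z (cyclic of order 2)

x^2 - 1023 is irreducible over Q since 1023 is not a rational square. The splitting field Q(sqrt(1023)) has degree 2 over Q, and its unique nontrivial automorphism is sqrt(1023) ↦ -sqrt(1023). Hence Gal(Q(sqrt(1023))/Q) = Z/2Z.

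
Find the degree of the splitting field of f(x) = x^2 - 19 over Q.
[K:Q] = 2

The polynomial x^2 - 19 is irreducible over Q since 19 is not a perfect square. Its splitting field is Q(sqrt(19)), which has degree 2 over Q.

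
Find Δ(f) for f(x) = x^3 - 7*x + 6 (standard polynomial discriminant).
Δ = 400

For a depressed cubic x^3 + p x + q the discriminant is Δ = -4 p^3 - 27 q^2 = -4*(-7)^3 - 27*(6)^2 = 1372 - 972 = 400.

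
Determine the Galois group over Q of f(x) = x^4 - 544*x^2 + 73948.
Gal(K/Q) = V_4 (Klein four-group, Z/2Z × Z/2Z)

f factors as (x^2 - 266)(x^2 - 278), so the splitting field is K = Q(sqrt(266), sqrt(278)). The elements 266, 278, 73948 are all non-squares in Q, so sqrt(266) and sqrt(278) generate independent quadratic extensions. Thus [K:Q] = 4 and Gal(K/Q) is generated by the two order-2 automorphisms sqrt(266) ↦ -sqrt(266) and sqrt(278) ↦ -sqrt(278), giving V_4.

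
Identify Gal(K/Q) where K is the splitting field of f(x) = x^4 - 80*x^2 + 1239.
Gal(K/Q) = V_4 (Klein four-group, Z/2Z × Z/2Z)

f factors as (x^2 - 59)(x^2 - 21), so the splitting field is K = Q(sqrt(59), sqrt(21)). The elements 59, 21, 1239 are all non-squares in Q, so sqrt(59) and sqrt(21) generate independent quadratic extensions. Thus [K:Q] = 4 and Gal(K/Q) is generated by the two order-2 automorphisms sqrt(59) ↦ -sqrt(59) and sqrt(21) ↦ -sqrt(21), giving V_4.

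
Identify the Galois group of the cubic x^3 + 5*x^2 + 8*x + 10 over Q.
Gal(K/Q) = S_3 (symmetric group of order 6)

Compute the discriminant of x^3 + (5)*x^2 + (8)*x + (10): Δ = -948. Since Δ is not a rational square, the Galois group is not contained in A_3; it must be the full S_3 (irreducibility of the cubic rules out anything smaller).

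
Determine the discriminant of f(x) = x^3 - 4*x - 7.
Δ = -1067

For a depressed cubic x^3 + p x + q the discriminant is Δ = -4 p^3 - 27 q^2 = -4*(-4)^3 - 27*(-7)^2 = 256 - 1323 = -1067.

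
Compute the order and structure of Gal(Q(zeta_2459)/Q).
|Gal(Q(zeta_2459)/Q)| = phi(2459) = 2458; group ≅ (Z/2459Z)^* ≅ Z/2458Z

The n-th cyclotomic polynomial Φ_2459(x) is the minimal polynomial of zeta_2459 over Q and has degree phi(2459) = 2458. So Q(zeta_2459) is a degree-2458 Galois extension with Galois group (Z/2459Z)^*. (Z/2459Z)^* is cyclic since 2459 is an odd prime power (or 4). Hence Gal(Q(zeta_2459)/Q) ≅ Z/2458Z.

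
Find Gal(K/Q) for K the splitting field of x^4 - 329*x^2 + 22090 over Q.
Gal(K/Q) = V_4 (Klein four-group, Z/2Z × Z/2Z)

f factors as (x^2 - 235)(x^2 - 94), so the splitting field is K = Q(sqrt(235), sqrt(94)). The elements 235, 94, 22090 are all non-squares in Q, so sqrt(235) and sqrt(94) generate independent quadratic extensions. Thus [K:Q] = 4 and Gal(K/Q) is generated by the two order-2 automorphisms sqrt(235) ↦ -sqrt(235) and sqrt(94) ↦ -sqrt(94), giving V_4.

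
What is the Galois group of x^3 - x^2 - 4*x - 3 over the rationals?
Gal(K/Q) = S_3 (symmetric group of order 6)

Compute the discriminant of x^3 + (-1)*x^2 + (-4)*x + (-3): Δ = -199. Since Δ is not a rational square, the Galois group is not contained in A_3; it must be the full S_3 (irreducibility of the cubic rules out anything smaller).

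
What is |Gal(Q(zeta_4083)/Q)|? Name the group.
|Gal(Q(zeta_4083)/Q)| = phi(4083) = 2720; group ≅ (Z/4083Z)^* ≅ Z/2Z × Z/1360Z

The n-th cyclotomic polynomial Φ_4083(x) is the minimal polynomial of zeta_4083 over Q and has degree phi(4083) = 2720. So Q(zeta_4083) is a degree-2720 Galois extension with Galois group (Z/4083Z)^*. By CRT, (Z/4083Z)^* ≅ (Z/3Z)^* × (Z/1361Z)^*. Each prime-power unit group is (Z/3Z)^* ≅ Z/2Z; (Z/1361Z)^* ≅ Z/1360Z. Hence Gal(Q(zeta_4083)/Q) ≅ Z/2Z × Z/1360Z.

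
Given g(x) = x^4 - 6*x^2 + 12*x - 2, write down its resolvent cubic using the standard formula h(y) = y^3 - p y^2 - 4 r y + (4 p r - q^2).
h(y) = y^3 + 6*y^2 + 8*y - 96

Identify coefficients: p = -6, q = 12, r = -2.
Plug into h(y) = y^3 - p y^2 - 4 r y + (4 p r - q^2):
  h(y) = y^3 - (-6) y^2 - 4*(-2) y + (4*(-6)*(-2) - (12)^2)
       = y^3 + (6) y^2 + (8) y + (-96).
Simplifying: h(y) = y^3 + 6*y^2 + 8*y - 96.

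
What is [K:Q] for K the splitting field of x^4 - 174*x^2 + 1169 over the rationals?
[K:Q] = 4

f factors as (x^2 - 7)(x^2 - 167); the splitting field is K = Q(sqrt(7), sqrt(167)). Since 7, 167, and 1169 are all non-squares in Q, the three subfields Q(sqrt(7)), Q(sqrt(167)), Q(sqrt(1169)) are distinct degree-2 extensions, so [K:Q] = 4 (Klein four Galois group).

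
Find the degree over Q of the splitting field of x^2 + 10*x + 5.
[K:Q] = 2

The discriminant of x^2 + (10)*x + (5) is b^2 - 4c = 100 - (20) = 80. Since 80 is not a perfect square in Q, the polynomial is irreducible over Q. Its two roots generate a degree-2 extension, so [K:Q] = 2.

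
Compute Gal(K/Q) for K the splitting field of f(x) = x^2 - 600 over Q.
Gal(K/Q) = Z/2Z (cyclic of order 2)

x^2 - 600 is irreducible over Q since 600 is not a rational square. The splitting field Q(sqrt(600)) has degree 2 over Q, and its unique nontrivial automorphism is sqrt(600) ↦ -sqrt(600). Hence Gal(Q(sqrt(600))/Q) = Z/2Z.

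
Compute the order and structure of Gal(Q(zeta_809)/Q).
|Gal(Q(zeta_809)/Q)| = phi(809) = 808; group ≅ (Z/809Z)^* ≅ Z/808Z

The n-th cyclotomic polynomial Φ_809(x) is the minimal polynomial of zeta_809 over Q and has degree phi(809) = 808. So Q(zeta_809) is a degree-808 Galois extension with Galois group (Z/809Z)^*. (Z/809Z)^* is cyclic since 809 is an odd prime power (or 4). Hence Gal(Q(zeta_809)/Q) ≅ Z/808Z.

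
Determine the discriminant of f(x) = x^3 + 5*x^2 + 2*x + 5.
Δ = -2207

For x^3 + a x^2 + b x + c the discriminant is Δ = 18 a b c - 4 a^3 c + a^2 b^2 - 4 b^3 - 27 c^2.
Plug a = 5, b = 2, c = 5:
  18*(5)*(2)*(5) - 4*(5)^3*(5) + (5)^2*(2)^2 - 4*(2)^3 - 27*(5)^2
  = 900 + (-2500) + 100 + (-32) + (-675)
  = -2207.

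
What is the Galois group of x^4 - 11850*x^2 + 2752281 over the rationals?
Gal(K/Q) = Z/2Z (cyclic of order 2)

f factors as (x^2 - 11613)(x^2 - 237), so the splitting field is K = Q(sqrt(11613), sqrt(237)). The squarefree part of 11613 is 237 and the squarefree part of 237 is also 237, so sqrt(11613) and sqrt(237) are both rational multiples of sqrt(237). Hence Q(sqrt(11613)) = Q(sqrt(237)) = Q(sqrt(237)), and the splitting field collapses to a single degree-2 extension with Galois group Z/2Z.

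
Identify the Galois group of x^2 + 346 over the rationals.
Gal(K/Q) = Z/2Z (cyclic of order 2)

x^2 + 346 is irreducible over Q since -346 is not a rational square. The splitting field Q(sqrt(-346)) has degree 2 over Q, and its unique nontrivial automorphism is sqrt(-346) ↦ -sqrt(-346). Hence Gal(Q(sqrt(-346))/Q) = Z/2Z.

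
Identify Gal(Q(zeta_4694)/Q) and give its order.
|Gal(Q(zeta_4694)/Q)| = phi(4694) = 2346; group ≅ (Z/4694Z)^* ≅ Z/2346Z

The n-th cyclotomic polynomial Φ_4694(x) is the minimal polynomial of zeta_4694 over Q and has degree phi(4694) = 2346. So Q(zeta_4694) is a degree-2346 Galois extension with Galois group (Z/4694Z)^*. By CRT, (Z/4694Z)^* ≅ (Z/2Z)^* × (Z/2347Z)^*. Each prime-power unit group is (Z/2Z)^* ≅ trivial group (order 1); (Z/2347Z)^* ≅ Z/2346Z. Hence Gal(Q(zeta_4694)/Q) ≅ Z/2346Z.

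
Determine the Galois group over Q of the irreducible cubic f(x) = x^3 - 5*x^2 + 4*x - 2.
Gal(K/Q) = S_3 (symmetric group of order 6)

Compute the discriminant of x^3 + (-5)*x^2 + (4)*x + (-2): Δ = -244. Since Δ is not a rational square, the Galois group is not contained in A_3; it must be the full S_3 (irreducibility of the cubic rules out anything smaller).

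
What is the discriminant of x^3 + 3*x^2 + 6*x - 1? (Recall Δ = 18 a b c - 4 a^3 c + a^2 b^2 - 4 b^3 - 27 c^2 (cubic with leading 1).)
Δ = -783

For x^3 + a x^2 + b x + c the discriminant is Δ = 18 a b c - 4 a^3 c + a^2 b^2 - 4 b^3 - 27 c^2.
Plug a = 3, b = 6, c = -1:
  18*(3)*(6)*(-1) - 4*(3)^3*(-1) + (3)^2*(6)^2 - 4*(6)^3 - 27*(-1)^2
  = -324 + (108) + 324 + (-864) + (-27)
  = -783.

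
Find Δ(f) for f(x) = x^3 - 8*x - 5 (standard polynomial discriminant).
Δ = 1373

For x^3 + a x^2 + b x + c the discriminant is Δ = 18 a b c - 4 a^3 c + a^2 b^2 - 4 b^3 - 27 c^2.
Plug a = 0, b = -8, c = -5:
  18*(0)*(-8)*(-5) - 4*(0)^3*(-5) + (0)^2*(-8)^2 - 4*(-8)^3 - 27*(-5)^2
  = 0 + (0) + 0 + (2048) + (-675)
  = 1373.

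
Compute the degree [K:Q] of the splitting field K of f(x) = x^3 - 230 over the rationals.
[K:Q] = 6

x^3 - 230 has one real root r = 230^(1/3) and two complex roots r*zeta_3, r*zeta_3^2 where zeta_3 = e^(2*pi*i/3). The splitting field is Q(r, zeta_3). [Q(r):Q] = 3 and [Q(zeta_3):Q] = 2 with gcd = 1, so [Q(r, zeta_3):Q] = 3 * 2 = 6.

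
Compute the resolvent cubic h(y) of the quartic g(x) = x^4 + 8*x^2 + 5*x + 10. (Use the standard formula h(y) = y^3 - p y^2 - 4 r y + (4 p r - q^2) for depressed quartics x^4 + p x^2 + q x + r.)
h(y) = y^3 - 8*y^2 - 40*y + 295

Identify coefficients: p = 8, q = 5, r = 10.
Plug into h(y) = y^3 - p y^2 - 4 r y + (4 p r - q^2):
  h(y) = y^3 - (8) y^2 - 4*(10) y + (4*(8)*(10) - (5)^2)
       = y^3 + (-8) y^2 + (-40) y + (295).
Simplifying: h(y) = y^3 - 8*y^2 - 40*y + 295.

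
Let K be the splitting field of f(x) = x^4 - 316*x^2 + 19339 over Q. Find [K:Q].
[K:Q] = 4

f factors as (x^2 - 233)(x^2 - 83); the splitting field is K = Q(sqrt(233), sqrt(83)). Since 233, 83, and 19339 are all non-squares in Q, the three subfields Q(sqrt(233)), Q(sqrt(83)), Q(sqrt(19339)) are distinct degree-2 extensions, so [K:Q] = 4 (Klein four Galois group).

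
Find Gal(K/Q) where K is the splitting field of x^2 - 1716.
Gal(K/Q) = Z/2Z (cyclic of order 2)

x^2 - 1716 is irreducible over Q since 1716 is not a rational square. The splitting field Q(sqrt(1716)) has degree 2 over Q, and its unique nontrivial automorphism is sqrt(1716) ↦ -sqrt(1716). Hence Gal(Q(sqrt(1716))/Q) = Z/2Z.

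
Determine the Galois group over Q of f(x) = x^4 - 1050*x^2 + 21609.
Gal(K/Q) = Z/2Z (cyclic of order 2)

f factors as (x^2 - 21)(x^2 - 1029), so the splitting field is K = Q(sqrt(21), sqrt(1029)). The squarefree part of 21 is 21 and the squarefree part of 1029 is also 21, so sqrt(21) and sqrt(1029) are both rational multiples of sqrt(21). Hence Q(sqrt(21)) = Q(sqrt(1029)) = Q(sqrt(21)), and the splitting field collapses to a single degree-2 extension with Galois group Z/2Z.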